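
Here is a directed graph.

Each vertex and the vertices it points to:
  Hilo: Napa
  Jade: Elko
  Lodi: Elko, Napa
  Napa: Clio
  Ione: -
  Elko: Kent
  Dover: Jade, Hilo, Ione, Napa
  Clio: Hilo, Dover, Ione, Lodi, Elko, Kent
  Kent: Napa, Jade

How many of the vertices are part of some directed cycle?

8

A vertex is on a directed cycle iff it belongs to a strongly connected component of size ≥ 2 (or has a self-loop).
The vertices on cycles are {Clio, Elko, Hilo, Jade, Kent, Lodi, Napa, Dover} — 8 in total.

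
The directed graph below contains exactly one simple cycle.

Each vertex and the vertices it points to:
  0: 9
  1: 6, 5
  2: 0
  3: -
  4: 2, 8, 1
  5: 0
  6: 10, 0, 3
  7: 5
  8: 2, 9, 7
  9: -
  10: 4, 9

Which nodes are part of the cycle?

1, 4, 6, 10

DFS with gray/black marking from 4:
4 gray
  2 gray
    0 gray
      9 gray
      9 black
    0 black
  2 black
  8 gray
    8→2: 2 black — skip
    8→9: 9 black — skip
    7 gray
      5 gray
        5→0: 0 black — skip
      5 black
    7 black
  8 black
  1 gray
    6 gray
      10 gray
        10→4: 4 is gray → back edge
Back edge closes the cycle 4 → 1 → 6 → 10 → 4; its vertices are {1, 4, 6, 10}.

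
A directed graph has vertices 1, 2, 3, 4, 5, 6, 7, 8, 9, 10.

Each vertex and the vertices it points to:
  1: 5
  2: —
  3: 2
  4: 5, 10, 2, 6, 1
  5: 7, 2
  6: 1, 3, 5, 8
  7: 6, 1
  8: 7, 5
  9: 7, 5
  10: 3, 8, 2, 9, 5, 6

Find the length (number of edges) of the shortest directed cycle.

For each vertex v, BFS finds the shortest path from v back to v.
The shortest such closed walk is 1 → 5 → 7 → 1, length 3.

3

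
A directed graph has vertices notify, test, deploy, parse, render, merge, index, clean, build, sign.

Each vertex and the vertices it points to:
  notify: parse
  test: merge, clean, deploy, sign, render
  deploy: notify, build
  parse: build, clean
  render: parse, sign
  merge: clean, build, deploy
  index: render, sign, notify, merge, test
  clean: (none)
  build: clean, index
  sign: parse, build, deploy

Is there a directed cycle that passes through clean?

clean lies on a cycle iff there is a path from clean back to itself.
Exploring from clean, it never reaches itself; equivalently, its strongly connected component is a singleton.

No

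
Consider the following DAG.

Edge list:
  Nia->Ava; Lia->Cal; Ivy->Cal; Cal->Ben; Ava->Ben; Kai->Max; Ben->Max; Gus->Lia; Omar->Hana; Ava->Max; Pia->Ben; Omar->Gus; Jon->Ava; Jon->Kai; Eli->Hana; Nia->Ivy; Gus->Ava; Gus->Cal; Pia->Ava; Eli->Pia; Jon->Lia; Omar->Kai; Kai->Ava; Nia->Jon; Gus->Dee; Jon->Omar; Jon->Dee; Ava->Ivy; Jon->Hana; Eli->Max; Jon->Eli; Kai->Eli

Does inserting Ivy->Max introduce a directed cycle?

No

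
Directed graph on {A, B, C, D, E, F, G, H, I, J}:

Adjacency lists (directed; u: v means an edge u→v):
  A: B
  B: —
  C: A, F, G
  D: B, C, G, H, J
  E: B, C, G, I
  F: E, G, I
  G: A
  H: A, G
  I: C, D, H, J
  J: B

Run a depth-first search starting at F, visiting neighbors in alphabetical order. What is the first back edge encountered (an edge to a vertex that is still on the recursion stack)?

DFS from F (visiting neighbors in alphabetical order); mark gray on enter, black on exit:
F gray
  E gray
    B gray
    B black
    C gray
      A gray
        A→B: B black — skip
      A black
      C→F: F is gray → back edge
First back edge: C → F.

C->F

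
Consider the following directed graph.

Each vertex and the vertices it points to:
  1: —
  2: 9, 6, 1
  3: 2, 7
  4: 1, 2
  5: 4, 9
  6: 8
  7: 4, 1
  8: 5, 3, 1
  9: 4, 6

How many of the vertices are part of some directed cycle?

8

A vertex is on a directed cycle iff it belongs to a strongly connected component of size ≥ 2 (or has a self-loop).
The vertices on cycles are {2, 3, 4, 5, 6, 7, 8, 9} — 8 in total.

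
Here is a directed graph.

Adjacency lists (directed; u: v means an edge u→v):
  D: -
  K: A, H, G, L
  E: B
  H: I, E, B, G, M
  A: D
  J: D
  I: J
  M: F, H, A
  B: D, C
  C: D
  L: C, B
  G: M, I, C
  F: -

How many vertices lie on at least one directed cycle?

3

A vertex is on a directed cycle iff it belongs to a strongly connected component of size ≥ 2 (or has a self-loop).
The vertices on cycles are {G, H, M} — 3 in total.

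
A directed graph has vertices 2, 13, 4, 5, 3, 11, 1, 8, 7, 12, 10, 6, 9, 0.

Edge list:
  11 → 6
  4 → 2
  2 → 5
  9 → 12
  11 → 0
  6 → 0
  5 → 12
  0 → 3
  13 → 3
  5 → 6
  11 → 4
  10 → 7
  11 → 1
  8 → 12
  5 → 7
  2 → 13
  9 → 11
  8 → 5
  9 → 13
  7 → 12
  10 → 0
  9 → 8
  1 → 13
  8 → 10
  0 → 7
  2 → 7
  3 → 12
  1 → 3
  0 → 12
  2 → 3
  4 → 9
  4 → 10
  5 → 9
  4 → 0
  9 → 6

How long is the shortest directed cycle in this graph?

For each vertex v, BFS finds the shortest path from v back to v.
The shortest such closed walk is 4 → 9 → 11 → 4, length 3.

3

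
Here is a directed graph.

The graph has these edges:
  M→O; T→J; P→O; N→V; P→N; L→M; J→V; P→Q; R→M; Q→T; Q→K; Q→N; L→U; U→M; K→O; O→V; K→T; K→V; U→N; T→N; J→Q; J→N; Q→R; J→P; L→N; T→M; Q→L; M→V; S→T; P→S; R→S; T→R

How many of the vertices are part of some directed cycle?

7

A vertex is on a directed cycle iff it belongs to a strongly connected component of size ≥ 2 (or has a self-loop).
The vertices on cycles are {J, K, P, Q, R, S, T} — 7 in total.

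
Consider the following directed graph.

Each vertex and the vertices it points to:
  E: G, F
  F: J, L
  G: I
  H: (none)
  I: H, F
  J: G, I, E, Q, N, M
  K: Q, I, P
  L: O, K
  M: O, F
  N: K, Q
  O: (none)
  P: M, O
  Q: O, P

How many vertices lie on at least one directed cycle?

A vertex is on a directed cycle iff it belongs to a strongly connected component of size ≥ 2 (or has a self-loop).
The vertices on cycles are {E, F, G, I, J, K, L, M, N, P, Q} — 11 in total.

11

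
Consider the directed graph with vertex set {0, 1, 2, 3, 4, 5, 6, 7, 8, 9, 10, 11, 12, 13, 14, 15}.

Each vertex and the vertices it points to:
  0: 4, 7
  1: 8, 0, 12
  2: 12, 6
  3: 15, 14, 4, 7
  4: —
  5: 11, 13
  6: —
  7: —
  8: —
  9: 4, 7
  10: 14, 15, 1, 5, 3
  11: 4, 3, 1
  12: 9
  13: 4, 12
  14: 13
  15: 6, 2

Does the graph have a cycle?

DFS with white/gray/black marking, starting from 1:
1 gray
  8 gray
  8 black
  0 gray
    4 gray
    4 black
    7 gray
    7 black
  0 black
  12 gray
    9 gray
      9→4: 4 black — skip
      9→7: 7 black — skip
    9 black
  12 black
1 black
2 gray
  2→12: 12 black — skip
  6 gray
  6 black
2 black
3 gray
  15 gray
    15→6: 6 black — skip
    15→2: 2 black — skip
  15 black
  14 gray
    13 gray
      13→4: 4 black — skip
      13→12: 12 black — skip
    13 black
  14 black
  3→4: 4 black — skip
  3→7: 7 black — skip
3 black
5 gray
  11 gray
    11→4: 4 black — skip
    11→3: 3 black — skip
    11→1: 1 black — skip
  11 black
  5→13: 13 black — skip
5 black
10 gray
  10→14: 14 black — skip
  10→15: 15 black — skip
  10→1: 1 black — skip
  10→5: 5 black — skip
  10→3: 3 black — skip
10 black
Every edge goes to a white or black vertex — no back edge, so the graph is acyclic.

No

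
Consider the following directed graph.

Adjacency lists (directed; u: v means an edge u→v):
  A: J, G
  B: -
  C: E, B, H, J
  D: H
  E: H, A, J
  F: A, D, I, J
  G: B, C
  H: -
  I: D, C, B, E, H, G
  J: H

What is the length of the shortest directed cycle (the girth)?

4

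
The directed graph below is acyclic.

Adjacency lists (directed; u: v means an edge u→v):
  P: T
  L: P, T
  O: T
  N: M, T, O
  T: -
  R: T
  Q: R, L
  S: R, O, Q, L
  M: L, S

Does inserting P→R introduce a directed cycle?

No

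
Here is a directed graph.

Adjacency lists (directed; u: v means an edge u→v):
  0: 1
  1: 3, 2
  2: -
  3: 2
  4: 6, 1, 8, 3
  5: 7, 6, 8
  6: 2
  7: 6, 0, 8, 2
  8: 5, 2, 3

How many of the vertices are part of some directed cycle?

3

A vertex is on a directed cycle iff it belongs to a strongly connected component of size ≥ 2 (or has a self-loop).
The vertices on cycles are {5, 7, 8} — 3 in total.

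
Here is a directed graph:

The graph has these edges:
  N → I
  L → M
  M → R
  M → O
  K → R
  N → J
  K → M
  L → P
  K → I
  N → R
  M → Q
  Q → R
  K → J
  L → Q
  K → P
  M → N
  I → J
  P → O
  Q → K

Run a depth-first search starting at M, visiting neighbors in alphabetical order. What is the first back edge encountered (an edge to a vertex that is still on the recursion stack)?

K->M

DFS from M (visiting neighbors in alphabetical order); mark gray on enter, black on exit:
M gray
  N gray
    I gray
      J gray
      J black
    I black
    N→J: J black — skip
    R gray
    R black
  N black
  O gray
  O black
  Q gray
    K gray
      K→I: I black — skip
      K→J: J black — skip
      K→M: M is gray → back edge
First back edge: K → M.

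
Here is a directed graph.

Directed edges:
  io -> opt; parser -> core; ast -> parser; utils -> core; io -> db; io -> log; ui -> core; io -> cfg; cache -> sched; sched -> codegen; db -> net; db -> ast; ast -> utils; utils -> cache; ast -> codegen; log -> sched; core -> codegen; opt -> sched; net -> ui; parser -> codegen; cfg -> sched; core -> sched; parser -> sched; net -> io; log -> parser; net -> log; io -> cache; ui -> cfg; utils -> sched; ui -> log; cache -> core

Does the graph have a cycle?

DFS with white/gray/black marking, starting from parser:
parser gray
  sched gray
    codegen gray
    codegen black
  sched black
  core gray
    core→sched: sched black — skip
    core→codegen: codegen black — skip
  core black
  parser→codegen: codegen black — skip
parser black
ui gray
  log gray
    log→sched: sched black — skip
    log→parser: parser black — skip
  log black
  cfg gray
    cfg→sched: sched black — skip
  cfg black
  ui→core: core black — skip
ui black
io gray
  io→cfg: cfg black — skip
  opt gray
    opt→sched: sched black — skip
  opt black
  io→log: log black — skip
  cache gray
    cache→sched: sched black — skip
    cache→core: core black — skip
  cache black
  db gray
    net gray
      net→log: log black — skip
      net→io: io is gray → back edge
Back edge found, so a cycle exists: io → db → net → io.

Yes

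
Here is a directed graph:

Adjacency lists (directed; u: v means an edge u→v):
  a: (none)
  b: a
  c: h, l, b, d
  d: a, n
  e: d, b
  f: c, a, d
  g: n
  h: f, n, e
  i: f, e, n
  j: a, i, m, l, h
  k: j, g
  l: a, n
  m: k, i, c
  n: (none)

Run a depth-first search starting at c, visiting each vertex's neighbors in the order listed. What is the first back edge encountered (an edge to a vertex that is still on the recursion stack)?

f->c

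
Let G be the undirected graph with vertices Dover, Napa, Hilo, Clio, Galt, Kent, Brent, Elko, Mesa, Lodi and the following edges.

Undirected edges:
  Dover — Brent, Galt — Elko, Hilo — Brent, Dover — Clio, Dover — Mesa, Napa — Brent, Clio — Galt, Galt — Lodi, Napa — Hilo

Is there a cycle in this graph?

Yes

DFS, tracking each vertex's parent; an edge to a visited non-parent vertex closes a cycle.
Start from Hilo:
visit Hilo (parent –)
  visit Napa (parent Hilo)
    Napa–Hilo: parent, skip
    visit Brent (parent Napa)
      Brent–Napa: parent, skip
      visit Dover (parent Brent)
        Dover–Brent: parent, skip
        visit Clio (parent Dover)
          visit Galt (parent Clio)
            visit Elko (parent Galt)
              Elko–Galt: parent, skip
            Galt–Clio: parent, skip
            visit Lodi (parent Galt)
              Lodi–Galt: parent, skip
          Clio–Dover: parent, skip
        visit Mesa (parent Dover)
          Mesa–Dover: parent, skip
      Brent–Hilo: Hilo visited and ≠ parent → cycle
Cycle: Hilo – Napa – Brent – Hilo.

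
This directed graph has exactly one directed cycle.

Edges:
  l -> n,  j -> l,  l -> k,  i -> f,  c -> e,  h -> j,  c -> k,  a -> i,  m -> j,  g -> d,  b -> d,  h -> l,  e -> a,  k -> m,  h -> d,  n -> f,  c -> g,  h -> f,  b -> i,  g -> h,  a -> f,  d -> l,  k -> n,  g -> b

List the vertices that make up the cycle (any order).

j, k, l, m

DFS with gray/black marking from k:
k gray
  m gray
    j gray
      l gray
        l→k: k is gray → back edge
Back edge closes the cycle k → m → j → l → k; its vertices are {j, k, l, m}.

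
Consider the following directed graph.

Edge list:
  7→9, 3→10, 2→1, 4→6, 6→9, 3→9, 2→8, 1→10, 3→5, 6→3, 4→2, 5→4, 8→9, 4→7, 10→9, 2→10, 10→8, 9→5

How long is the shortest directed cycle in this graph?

4

For each vertex v, BFS finds the shortest path from v back to v.
The shortest such closed walk is 5 → 4 → 7 → 9 → 5, length 4.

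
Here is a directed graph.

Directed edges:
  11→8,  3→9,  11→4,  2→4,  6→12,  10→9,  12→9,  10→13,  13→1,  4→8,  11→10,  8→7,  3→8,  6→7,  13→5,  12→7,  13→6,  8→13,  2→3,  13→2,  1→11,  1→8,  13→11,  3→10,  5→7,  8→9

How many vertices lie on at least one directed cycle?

8

A vertex is on a directed cycle iff it belongs to a strongly connected component of size ≥ 2 (or has a self-loop).
The vertices on cycles are {1, 2, 3, 4, 8, 10, 11, 13} — 8 in total.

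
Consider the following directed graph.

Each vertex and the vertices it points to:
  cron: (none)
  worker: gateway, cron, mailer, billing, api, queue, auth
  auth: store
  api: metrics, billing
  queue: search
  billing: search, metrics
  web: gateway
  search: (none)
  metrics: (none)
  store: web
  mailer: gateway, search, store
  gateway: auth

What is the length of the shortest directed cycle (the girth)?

4

For each vertex v, BFS finds the shortest path from v back to v.
The shortest such closed walk is store → web → gateway → auth → store, length 4.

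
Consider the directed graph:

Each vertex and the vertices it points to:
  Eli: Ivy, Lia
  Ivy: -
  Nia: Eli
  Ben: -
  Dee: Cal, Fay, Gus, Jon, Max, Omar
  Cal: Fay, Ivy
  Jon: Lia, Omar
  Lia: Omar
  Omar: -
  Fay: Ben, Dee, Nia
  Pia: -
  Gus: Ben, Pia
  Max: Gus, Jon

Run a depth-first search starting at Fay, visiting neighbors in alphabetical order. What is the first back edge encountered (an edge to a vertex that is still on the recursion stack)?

DFS from Fay (visiting neighbors in alphabetical order); mark gray on enter, black on exit:
Fay gray
  Ben gray
  Ben black
  Dee gray
    Cal gray
      Cal→Fay: Fay is gray → back edge
First back edge: Cal → Fay.

Cal→Fay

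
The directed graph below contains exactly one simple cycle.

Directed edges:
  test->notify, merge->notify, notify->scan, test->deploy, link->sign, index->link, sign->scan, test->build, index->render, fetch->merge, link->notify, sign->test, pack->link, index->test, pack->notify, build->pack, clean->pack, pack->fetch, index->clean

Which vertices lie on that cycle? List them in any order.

link, pack, sign, test, build

DFS with gray/black marking from test:
test gray
  build gray
    pack gray
      fetch gray
        merge gray
          notify gray
            scan gray
            scan black
          notify black
        merge black
      fetch black
      pack→notify: notify black — skip
      link gray
        link→notify: notify black — skip
        sign gray
          sign→test: test is gray → back edge
Back edge closes the cycle test → build → pack → link → sign → test; its vertices are {link, pack, sign, test, build}.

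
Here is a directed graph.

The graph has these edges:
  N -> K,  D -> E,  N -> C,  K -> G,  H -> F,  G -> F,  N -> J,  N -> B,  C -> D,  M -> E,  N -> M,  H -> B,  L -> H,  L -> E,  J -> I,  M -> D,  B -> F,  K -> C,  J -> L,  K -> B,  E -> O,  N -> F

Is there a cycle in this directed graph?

No

DFS with white/gray/black marking, starting from J:
J gray
  L gray
    E gray
      O gray
      O black
    E black
    H gray
      F gray
      F black
      B gray
        B→F: F black — skip
      B black
    H black
  L black
  I gray
  I black
J black
C gray
  D gray
    D→E: E black — skip
  D black
C black
G gray
  G→F: F black — skip
G black
K gray
  K→B: B black — skip
  K→G: G black — skip
  K→C: C black — skip
K black
M gray
  M→E: E black — skip
  M→D: D black — skip
M black
N gray
  N→K: K black — skip
  N→B: B black — skip
  N→F: F black — skip
  N→C: C black — skip
  N→J: J black — skip
  N→M: M black — skip
N black
Every edge goes to a white or black vertex — no back edge, so the graph is acyclic.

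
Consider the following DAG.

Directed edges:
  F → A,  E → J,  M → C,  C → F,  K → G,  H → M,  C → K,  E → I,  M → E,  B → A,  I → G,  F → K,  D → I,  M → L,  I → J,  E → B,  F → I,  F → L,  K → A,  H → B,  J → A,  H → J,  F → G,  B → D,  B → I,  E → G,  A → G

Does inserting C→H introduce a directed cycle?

Yes

Adding C→H creates a cycle iff H can already reach C.
Path from H: H → M → C.
So H → … → C → H is a cycle.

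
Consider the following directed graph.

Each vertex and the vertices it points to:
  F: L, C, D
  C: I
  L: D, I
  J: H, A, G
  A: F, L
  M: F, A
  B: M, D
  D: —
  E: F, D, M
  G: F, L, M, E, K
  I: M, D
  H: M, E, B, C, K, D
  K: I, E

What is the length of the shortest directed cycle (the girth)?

4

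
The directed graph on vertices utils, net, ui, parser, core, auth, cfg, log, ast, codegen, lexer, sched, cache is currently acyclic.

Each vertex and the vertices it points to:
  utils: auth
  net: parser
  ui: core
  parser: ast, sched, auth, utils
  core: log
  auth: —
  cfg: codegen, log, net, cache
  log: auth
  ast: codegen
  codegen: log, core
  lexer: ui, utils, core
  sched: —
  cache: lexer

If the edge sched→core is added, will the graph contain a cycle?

No

Adding sched→core creates a cycle iff core can already reach sched.
Explore from core: no path reaches sched. The graph stays acyclic.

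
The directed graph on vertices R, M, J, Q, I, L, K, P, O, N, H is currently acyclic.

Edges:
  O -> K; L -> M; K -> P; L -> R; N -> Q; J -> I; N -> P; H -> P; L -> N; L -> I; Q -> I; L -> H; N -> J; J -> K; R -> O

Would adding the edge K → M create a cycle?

No

Adding K→M creates a cycle iff M can already reach K.
Explore from M: no path reaches K. The graph stays acyclic.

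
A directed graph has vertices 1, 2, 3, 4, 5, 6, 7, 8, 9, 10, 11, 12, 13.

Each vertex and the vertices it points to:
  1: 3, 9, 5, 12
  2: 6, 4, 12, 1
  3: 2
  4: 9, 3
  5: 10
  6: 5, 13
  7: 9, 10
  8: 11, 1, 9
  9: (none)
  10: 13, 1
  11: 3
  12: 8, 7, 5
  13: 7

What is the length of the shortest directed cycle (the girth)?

3

For each vertex v, BFS finds the shortest path from v back to v.
The shortest such closed walk is 2 → 4 → 3 → 2, length 3.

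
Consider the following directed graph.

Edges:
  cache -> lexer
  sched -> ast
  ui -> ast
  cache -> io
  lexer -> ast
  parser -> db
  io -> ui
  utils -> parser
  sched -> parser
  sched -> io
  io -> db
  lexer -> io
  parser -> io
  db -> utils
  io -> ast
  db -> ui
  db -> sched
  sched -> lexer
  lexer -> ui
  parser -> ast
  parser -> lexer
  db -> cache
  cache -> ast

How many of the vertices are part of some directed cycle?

7

A vertex is on a directed cycle iff it belongs to a strongly connected component of size ≥ 2 (or has a self-loop).
The vertices on cycles are {db, io, cache, lexer, sched, utils, parser} — 7 in total.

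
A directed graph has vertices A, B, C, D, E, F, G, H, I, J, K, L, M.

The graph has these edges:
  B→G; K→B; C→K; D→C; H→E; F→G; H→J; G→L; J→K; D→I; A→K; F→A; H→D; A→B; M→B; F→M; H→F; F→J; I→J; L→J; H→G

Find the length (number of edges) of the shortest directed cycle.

5

For each vertex v, BFS finds the shortest path from v back to v.
The shortest such closed walk is G → L → J → K → B → G, length 5.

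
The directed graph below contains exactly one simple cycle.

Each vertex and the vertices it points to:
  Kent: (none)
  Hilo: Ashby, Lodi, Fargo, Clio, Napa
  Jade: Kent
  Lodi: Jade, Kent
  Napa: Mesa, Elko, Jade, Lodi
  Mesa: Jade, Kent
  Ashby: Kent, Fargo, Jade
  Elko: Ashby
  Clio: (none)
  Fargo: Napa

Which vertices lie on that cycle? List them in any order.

DFS with gray/black marking from Napa:
Napa gray
  Mesa gray
    Jade gray
      Kent gray
      Kent black
    Jade black
    Mesa→Kent: Kent black — skip
  Mesa black
  Elko gray
    Ashby gray
      Ashby→Kent: Kent black — skip
      Fargo gray
        Fargo→Napa: Napa is gray → back edge
Back edge closes the cycle Napa → Elko → Ashby → Fargo → Napa; its vertices are {Elko, Napa, Ashby, Fargo}.

Elko, Napa, Ashby, Fargo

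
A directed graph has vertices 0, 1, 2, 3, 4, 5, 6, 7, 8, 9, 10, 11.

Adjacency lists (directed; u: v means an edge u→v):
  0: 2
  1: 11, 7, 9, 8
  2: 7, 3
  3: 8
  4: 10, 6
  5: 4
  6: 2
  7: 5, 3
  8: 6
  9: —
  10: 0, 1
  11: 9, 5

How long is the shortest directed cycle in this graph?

4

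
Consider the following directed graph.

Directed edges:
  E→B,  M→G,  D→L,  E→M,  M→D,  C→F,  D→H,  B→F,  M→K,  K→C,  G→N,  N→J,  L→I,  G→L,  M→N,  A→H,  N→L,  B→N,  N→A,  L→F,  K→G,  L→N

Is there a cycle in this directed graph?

Yes

DFS with white/gray/black marking, starting from C:
C gray
  F gray
  F black
C black
D gray
  H gray
  H black
  L gray
    L→F: F black — skip
    I gray
    I black
    N gray
      N→L: L is gray → back edge
Back edge found, so a cycle exists: L → N → L.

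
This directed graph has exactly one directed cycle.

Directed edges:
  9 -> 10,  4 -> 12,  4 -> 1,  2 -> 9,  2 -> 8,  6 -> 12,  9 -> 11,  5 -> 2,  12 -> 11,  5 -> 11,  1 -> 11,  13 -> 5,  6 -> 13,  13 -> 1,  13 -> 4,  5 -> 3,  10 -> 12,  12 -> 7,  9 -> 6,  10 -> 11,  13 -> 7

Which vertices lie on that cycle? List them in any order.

DFS with gray/black marking from 13:
13 gray
  5 gray
    3 gray
    3 black
    2 gray
      8 gray
      8 black
      9 gray
        11 gray
        11 black
        10 gray
          10→11: 11 black — skip
          12 gray
            7 gray
            7 black
            12→11: 11 black — skip
          12 black
        10 black
        6 gray
          6→13: 13 is gray → back edge
Back edge closes the cycle 13 → 5 → 2 → 9 → 6 → 13; its vertices are {2, 5, 6, 9, 13}.

2, 5, 6, 9, 13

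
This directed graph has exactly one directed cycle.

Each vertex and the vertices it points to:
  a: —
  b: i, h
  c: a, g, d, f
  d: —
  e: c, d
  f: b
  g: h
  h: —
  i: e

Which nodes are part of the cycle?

b, c, e, f, i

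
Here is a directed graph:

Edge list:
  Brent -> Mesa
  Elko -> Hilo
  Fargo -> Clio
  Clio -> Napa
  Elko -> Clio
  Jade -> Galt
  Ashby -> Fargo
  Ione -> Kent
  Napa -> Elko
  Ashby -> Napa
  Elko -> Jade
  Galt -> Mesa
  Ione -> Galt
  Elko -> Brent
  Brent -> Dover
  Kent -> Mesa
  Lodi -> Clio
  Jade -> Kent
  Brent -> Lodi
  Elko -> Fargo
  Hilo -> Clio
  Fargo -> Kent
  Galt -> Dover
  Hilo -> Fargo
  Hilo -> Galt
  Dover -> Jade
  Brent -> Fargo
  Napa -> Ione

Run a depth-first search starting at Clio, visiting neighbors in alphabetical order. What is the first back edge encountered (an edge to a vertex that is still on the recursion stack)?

DFS from Clio (visiting neighbors in alphabetical order); mark gray on enter, black on exit:
Clio gray
  Napa gray
    Elko gray
      Brent gray
        Dover gray
          Jade gray
            Galt gray
              Galt→Dover: Dover is gray → back edge
First back edge: Galt → Dover.

Galt→Dover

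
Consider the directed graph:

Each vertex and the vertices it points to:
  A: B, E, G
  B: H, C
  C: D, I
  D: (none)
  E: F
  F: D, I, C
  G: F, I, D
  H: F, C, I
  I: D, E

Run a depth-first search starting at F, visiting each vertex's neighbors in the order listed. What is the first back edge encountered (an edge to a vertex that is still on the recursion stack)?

DFS from F (visiting each vertex's neighbors in the order listed); mark gray on enter, black on exit:
F gray
  D gray
  D black
  I gray
    I→D: D black — skip
    E gray
      E→F: F is gray → back edge
First back edge: E → F.

E→F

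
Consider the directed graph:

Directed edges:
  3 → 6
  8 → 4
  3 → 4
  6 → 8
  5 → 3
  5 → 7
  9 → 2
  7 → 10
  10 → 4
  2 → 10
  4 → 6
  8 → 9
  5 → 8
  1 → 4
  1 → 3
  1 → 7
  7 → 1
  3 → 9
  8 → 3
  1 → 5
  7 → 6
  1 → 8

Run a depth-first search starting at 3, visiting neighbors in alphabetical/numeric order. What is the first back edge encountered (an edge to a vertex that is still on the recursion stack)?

8→3

DFS from 3 (visiting neighbors in alphabetical/numeric order); mark gray on enter, black on exit:
3 gray
  4 gray
    6 gray
      8 gray
        8→3: 3 is gray → back edge
First back edge: 8 → 3.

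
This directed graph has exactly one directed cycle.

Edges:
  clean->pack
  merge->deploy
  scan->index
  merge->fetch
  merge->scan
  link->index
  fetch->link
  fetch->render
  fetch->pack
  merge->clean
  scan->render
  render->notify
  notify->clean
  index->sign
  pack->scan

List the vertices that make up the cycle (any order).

DFS with gray/black marking from scan:
scan gray
  render gray
    notify gray
      clean gray
        pack gray
          pack→scan: scan is gray → back edge
Back edge closes the cycle scan → render → notify → clean → pack → scan; its vertices are {pack, scan, clean, notify, render}.

pack, scan, clean, notify, render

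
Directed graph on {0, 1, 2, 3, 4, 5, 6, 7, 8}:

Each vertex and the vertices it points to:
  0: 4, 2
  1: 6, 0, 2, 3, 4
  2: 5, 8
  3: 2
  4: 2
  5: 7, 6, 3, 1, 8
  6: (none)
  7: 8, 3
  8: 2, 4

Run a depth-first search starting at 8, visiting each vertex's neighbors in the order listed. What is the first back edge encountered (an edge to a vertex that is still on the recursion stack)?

DFS from 8 (visiting each vertex's neighbors in the order listed); mark gray on enter, black on exit:
8 gray
  2 gray
    5 gray
      7 gray
        7→8: 8 is gray → back edge
First back edge: 7 → 8.

7->8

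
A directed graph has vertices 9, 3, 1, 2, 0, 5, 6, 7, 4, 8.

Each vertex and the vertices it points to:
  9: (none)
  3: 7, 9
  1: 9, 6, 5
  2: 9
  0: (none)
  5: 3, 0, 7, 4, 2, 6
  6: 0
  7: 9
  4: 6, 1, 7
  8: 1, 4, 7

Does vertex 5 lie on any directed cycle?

Yes

5 is on a cycle iff 5 can reach itself via ≥1 edge.
5 → 4 → 1 → 5 — yes.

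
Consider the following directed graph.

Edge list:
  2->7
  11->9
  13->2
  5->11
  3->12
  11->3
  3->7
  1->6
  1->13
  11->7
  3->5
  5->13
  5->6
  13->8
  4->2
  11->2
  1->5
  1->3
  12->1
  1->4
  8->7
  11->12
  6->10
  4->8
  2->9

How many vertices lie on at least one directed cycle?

5

A vertex is on a directed cycle iff it belongs to a strongly connected component of size ≥ 2 (or has a self-loop).
The vertices on cycles are {1, 3, 5, 11, 12} — 5 in total.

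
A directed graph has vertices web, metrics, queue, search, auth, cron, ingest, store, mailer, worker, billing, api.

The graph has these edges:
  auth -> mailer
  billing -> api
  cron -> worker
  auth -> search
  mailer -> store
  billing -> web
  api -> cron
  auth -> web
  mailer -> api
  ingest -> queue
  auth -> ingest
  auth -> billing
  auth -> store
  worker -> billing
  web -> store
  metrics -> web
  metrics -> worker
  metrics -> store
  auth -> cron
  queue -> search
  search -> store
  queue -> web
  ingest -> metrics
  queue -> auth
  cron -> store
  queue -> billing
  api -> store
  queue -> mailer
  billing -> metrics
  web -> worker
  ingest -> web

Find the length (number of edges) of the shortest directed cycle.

For each vertex v, BFS finds the shortest path from v back to v.
The shortest such closed walk is queue → auth → ingest → queue, length 3.

3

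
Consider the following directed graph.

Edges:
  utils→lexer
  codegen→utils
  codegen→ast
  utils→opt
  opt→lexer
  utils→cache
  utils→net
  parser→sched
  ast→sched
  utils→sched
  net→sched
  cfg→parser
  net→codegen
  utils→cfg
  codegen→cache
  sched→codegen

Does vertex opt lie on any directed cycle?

opt lies on a cycle iff there is a path from opt back to itself.
Exploring from opt, it never reaches itself; equivalently, its strongly connected component is a singleton.

No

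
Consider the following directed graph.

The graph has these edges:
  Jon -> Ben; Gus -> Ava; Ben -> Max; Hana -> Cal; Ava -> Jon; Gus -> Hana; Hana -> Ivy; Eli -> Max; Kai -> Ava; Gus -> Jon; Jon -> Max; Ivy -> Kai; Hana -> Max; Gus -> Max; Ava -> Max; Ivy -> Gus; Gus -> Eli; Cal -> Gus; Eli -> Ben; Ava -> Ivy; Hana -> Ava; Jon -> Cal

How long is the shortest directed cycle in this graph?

For each vertex v, BFS finds the shortest path from v back to v.
The shortest such closed walk is Hana → Ivy → Gus → Hana, length 3.

3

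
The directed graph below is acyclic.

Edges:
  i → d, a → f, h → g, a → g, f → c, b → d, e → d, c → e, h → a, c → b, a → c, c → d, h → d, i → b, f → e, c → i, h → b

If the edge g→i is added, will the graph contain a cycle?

No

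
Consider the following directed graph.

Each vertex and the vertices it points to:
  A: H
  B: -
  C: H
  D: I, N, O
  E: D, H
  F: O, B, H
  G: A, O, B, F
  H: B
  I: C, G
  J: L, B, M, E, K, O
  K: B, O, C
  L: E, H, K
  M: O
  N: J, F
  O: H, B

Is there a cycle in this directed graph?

Yes

DFS with white/gray/black marking, starting from F:
F gray
  O gray
    H gray
      B gray
      B black
    H black
    O→B: B black — skip
  O black
  F→B: B black — skip
  F→H: H black — skip
F black
A gray
  A→H: H black — skip
A black
C gray
  C→H: H black — skip
C black
D gray
  I gray
    I→C: C black — skip
    G gray
      G→A: A black — skip
      G→O: O black — skip
      G→B: B black — skip
      G→F: F black — skip
    G black
  I black
  N gray
    J gray
      L gray
        E gray
          E→D: D is gray → back edge
Back edge found, so a cycle exists: D → N → J → L → E → D.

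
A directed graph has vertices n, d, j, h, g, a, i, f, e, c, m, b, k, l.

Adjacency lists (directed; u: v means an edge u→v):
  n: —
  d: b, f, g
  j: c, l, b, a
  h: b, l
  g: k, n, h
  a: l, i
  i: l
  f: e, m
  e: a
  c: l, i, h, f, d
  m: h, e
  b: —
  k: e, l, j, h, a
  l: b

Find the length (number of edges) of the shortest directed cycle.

5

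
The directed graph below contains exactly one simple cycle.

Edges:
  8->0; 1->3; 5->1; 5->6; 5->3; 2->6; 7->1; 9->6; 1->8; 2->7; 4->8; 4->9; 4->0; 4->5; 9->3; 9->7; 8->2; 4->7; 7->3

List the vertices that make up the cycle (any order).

DFS with gray/black marking from 8:
8 gray
  0 gray
  0 black
  2 gray
    7 gray
      3 gray
      3 black
      1 gray
        1→3: 3 black — skip
        1→8: 8 is gray → back edge
Back edge closes the cycle 8 → 2 → 7 → 1 → 8; its vertices are {1, 2, 7, 8}.

1, 2, 7, 8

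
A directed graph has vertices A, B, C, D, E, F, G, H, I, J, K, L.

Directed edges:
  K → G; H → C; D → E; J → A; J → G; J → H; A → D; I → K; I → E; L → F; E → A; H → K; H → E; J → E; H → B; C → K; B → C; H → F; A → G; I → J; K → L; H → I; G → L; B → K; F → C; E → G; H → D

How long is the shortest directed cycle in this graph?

3

For each vertex v, BFS finds the shortest path from v back to v.
The shortest such closed walk is H → I → J → H, length 3.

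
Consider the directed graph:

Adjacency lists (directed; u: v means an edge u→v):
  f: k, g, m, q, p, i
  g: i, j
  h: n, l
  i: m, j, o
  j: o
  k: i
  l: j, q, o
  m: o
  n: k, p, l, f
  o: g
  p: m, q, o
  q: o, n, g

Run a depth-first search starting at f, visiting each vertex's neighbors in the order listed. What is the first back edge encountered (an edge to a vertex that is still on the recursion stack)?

DFS from f (visiting each vertex's neighbors in the order listed); mark gray on enter, black on exit:
f gray
  k gray
    i gray
      m gray
        o gray
          g gray
            g→i: i is gray → back edge
First back edge: g → i.

g->i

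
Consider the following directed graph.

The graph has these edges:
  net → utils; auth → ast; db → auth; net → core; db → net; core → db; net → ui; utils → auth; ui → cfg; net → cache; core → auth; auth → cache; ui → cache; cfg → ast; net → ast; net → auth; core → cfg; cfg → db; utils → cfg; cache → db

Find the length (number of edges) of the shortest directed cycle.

3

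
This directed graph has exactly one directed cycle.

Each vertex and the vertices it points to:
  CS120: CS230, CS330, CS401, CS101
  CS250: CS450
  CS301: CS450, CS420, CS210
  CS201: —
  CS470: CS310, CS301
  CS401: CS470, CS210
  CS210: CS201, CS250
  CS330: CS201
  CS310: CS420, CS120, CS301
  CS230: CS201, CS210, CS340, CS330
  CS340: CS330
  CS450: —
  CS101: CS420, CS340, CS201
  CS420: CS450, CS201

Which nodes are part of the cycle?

DFS with gray/black marking from CS120:
CS120 gray
  CS230 gray
    CS201 gray
    CS201 black
    CS210 gray
      CS210→CS201: CS201 black — skip
      CS250 gray
        CS450 gray
        CS450 black
      CS250 black
    CS210 black
    CS340 gray
      CS330 gray
        CS330→CS201: CS201 black — skip
      CS330 black
    CS340 black
    CS230→CS330: CS330 black — skip
  CS230 black
  CS120→CS330: CS330 black — skip
  CS401 gray
    CS470 gray
      CS310 gray
        CS420 gray
          CS420→CS450: CS450 black — skip
          CS420→CS201: CS201 black — skip
        CS420 black
        CS310→CS120: CS120 is gray → back edge
Back edge closes the cycle CS120 → CS401 → CS470 → CS310 → CS120; its vertices are {CS120, CS310, CS401, CS470}.

CS120, CS310, CS401, CS470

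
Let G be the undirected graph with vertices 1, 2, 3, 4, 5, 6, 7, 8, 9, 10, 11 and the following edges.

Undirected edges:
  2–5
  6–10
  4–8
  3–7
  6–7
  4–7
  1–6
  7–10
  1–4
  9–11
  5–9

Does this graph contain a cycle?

DFS, tracking each vertex's parent; an edge to a visited non-parent vertex closes a cycle.
Start from 8:
visit 8 (parent –)
  visit 4 (parent 8)
    4–8: parent, skip
    visit 7 (parent 4)
      7–4: parent, skip
      visit 6 (parent 7)
        visit 10 (parent 6)
          10–7: 7 visited and ≠ parent → cycle
Cycle: 7 – 6 – 10 – 7.

Yes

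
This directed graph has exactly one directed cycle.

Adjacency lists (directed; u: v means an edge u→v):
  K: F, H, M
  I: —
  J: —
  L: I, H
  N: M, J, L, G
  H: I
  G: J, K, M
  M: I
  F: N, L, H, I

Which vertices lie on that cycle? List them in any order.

F, G, K, N

DFS with gray/black marking from F:
F gray
  N gray
    M gray
      I gray
      I black
    M black
    J gray
    J black
    L gray
      L→I: I black — skip
      H gray
        H→I: I black — skip
      H black
    L black
    G gray
      G→J: J black — skip
      K gray
        K→F: F is gray → back edge
Back edge closes the cycle F → N → G → K → F; its vertices are {F, G, K, N}.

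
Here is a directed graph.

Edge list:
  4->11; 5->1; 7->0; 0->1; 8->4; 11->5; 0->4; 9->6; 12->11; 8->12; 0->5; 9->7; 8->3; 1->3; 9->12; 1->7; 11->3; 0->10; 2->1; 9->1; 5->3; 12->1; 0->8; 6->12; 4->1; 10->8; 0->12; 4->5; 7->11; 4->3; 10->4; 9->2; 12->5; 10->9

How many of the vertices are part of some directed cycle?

A vertex is on a directed cycle iff it belongs to a strongly connected component of size ≥ 2 (or has a self-loop).
The vertices on cycles are {0, 1, 2, 4, 5, 6, 7, 8, 9, 10, 11, 12} — 12 in total.

12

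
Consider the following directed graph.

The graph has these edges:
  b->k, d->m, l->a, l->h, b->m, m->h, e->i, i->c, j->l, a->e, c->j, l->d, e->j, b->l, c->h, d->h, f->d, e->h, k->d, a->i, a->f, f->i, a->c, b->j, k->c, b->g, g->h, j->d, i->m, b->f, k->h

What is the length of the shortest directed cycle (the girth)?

4

For each vertex v, BFS finds the shortest path from v back to v.
The shortest such closed walk is j → l → a → e → j, length 4.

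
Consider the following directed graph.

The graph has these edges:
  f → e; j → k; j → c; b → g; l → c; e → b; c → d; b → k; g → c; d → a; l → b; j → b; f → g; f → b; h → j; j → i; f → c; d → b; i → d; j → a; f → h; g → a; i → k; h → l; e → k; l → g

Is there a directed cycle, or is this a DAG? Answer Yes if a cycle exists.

Yes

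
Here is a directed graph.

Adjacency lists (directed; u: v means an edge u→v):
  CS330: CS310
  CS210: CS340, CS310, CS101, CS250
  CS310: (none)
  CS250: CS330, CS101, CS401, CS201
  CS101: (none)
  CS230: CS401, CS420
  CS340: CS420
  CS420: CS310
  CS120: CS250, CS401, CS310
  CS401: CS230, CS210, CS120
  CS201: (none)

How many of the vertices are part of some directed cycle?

A vertex is on a directed cycle iff it belongs to a strongly connected component of size ≥ 2 (or has a self-loop).
The vertices on cycles are {CS120, CS210, CS230, CS250, CS401} — 5 in total.

5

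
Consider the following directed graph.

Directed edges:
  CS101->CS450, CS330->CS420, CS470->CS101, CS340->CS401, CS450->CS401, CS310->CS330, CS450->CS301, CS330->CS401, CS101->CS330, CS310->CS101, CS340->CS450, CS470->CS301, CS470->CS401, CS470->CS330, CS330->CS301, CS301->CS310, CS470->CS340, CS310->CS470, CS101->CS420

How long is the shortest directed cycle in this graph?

For each vertex v, BFS finds the shortest path from v back to v.
The shortest such closed walk is CS301 → CS310 → CS470 → CS301, length 3.

3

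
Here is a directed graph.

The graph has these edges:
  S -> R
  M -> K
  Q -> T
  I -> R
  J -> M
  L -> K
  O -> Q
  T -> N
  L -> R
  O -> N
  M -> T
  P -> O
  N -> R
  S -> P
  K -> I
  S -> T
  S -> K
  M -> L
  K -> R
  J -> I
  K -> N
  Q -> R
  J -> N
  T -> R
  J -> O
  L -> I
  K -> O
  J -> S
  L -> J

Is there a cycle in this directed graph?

DFS with white/gray/black marking, starting from P:
P gray
  O gray
    Q gray
      T gray
        R gray
        R black
        N gray
          N→R: R black — skip
        N black
      T black
      Q→R: R black — skip
    Q black
    O→N: N black — skip
  O black
P black
L gray
  K gray
    I gray
      I→R: R black — skip
    I black
    K→O: O black — skip
    K→R: R black — skip
    K→N: N black — skip
  K black
  L→R: R black — skip
  J gray
    J→N: N black — skip
    J→O: O black — skip
    M gray
      M→K: K black — skip
      M→T: T black — skip
      M→L: L is gray → back edge
Back edge found, so a cycle exists: L → J → M → L.

Yes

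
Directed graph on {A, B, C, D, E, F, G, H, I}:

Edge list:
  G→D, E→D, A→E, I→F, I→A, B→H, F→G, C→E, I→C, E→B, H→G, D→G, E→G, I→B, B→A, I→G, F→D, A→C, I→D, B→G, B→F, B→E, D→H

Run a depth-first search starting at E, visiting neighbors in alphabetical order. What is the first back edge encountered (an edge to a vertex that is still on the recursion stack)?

DFS from E (visiting neighbors in alphabetical order); mark gray on enter, black on exit:
E gray
  B gray
    A gray
      C gray
        C→E: E is gray → back edge
First back edge: C → E.

C→E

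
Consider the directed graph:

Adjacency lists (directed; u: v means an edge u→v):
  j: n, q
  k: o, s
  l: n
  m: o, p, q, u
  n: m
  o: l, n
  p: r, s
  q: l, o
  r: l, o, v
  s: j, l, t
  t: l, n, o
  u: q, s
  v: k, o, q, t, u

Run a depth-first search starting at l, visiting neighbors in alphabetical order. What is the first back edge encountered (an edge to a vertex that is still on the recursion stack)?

o->l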